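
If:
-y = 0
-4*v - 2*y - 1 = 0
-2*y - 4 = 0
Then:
No Solution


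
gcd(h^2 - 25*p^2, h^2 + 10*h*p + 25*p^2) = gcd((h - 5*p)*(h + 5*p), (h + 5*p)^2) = h + 5*p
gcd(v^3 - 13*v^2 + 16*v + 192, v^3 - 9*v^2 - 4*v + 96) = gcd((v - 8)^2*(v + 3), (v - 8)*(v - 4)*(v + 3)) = v^2 - 5*v - 24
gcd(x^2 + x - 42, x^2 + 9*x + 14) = x + 7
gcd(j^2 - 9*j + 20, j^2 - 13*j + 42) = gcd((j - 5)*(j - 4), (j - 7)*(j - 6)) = 1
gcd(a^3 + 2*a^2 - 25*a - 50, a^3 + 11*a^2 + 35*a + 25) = a + 5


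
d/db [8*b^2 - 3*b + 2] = 16*b - 3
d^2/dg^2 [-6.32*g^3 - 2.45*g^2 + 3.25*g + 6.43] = -37.92*g - 4.9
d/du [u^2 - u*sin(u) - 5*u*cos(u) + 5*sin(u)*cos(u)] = 5*u*sin(u) - u*cos(u) + 2*u - sin(u) - 5*cos(u) + 5*cos(2*u)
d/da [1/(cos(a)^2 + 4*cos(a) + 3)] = 2*(cos(a) + 2)*sin(a)/(cos(a)^2 + 4*cos(a) + 3)^2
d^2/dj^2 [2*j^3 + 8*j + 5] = 12*j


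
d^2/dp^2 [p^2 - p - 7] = 2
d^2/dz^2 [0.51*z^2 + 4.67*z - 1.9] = 1.02000000000000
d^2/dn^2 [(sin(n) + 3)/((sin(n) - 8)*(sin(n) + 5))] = (-sin(n)^5 - 15*sin(n)^4 - 211*sin(n)^3 - 369*sin(n)^2 - 1054*sin(n) + 54)/((sin(n) - 8)^3*(sin(n) + 5)^3)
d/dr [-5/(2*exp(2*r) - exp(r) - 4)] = (20*exp(r) - 5)*exp(r)/(-2*exp(2*r) + exp(r) + 4)^2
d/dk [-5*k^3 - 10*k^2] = 5*k*(-3*k - 4)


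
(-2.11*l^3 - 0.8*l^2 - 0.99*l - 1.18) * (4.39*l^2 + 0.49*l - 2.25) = -9.2629*l^5 - 4.5459*l^4 + 0.00939999999999941*l^3 - 3.8653*l^2 + 1.6493*l + 2.655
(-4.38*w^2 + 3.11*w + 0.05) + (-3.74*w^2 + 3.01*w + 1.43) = -8.12*w^2 + 6.12*w + 1.48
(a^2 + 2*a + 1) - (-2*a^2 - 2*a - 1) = 3*a^2 + 4*a + 2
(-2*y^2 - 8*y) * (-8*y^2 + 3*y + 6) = 16*y^4 + 58*y^3 - 36*y^2 - 48*y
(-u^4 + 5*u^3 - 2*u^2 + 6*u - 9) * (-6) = 6*u^4 - 30*u^3 + 12*u^2 - 36*u + 54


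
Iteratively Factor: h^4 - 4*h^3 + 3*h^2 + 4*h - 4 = (h - 1)*(h^3 - 3*h^2 + 4) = (h - 2)*(h - 1)*(h^2 - h - 2) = (h - 2)*(h - 1)*(h + 1)*(h - 2)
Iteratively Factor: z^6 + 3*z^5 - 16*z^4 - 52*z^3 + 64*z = (z)*(z^5 + 3*z^4 - 16*z^3 - 52*z^2 + 64) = z*(z - 1)*(z^4 + 4*z^3 - 12*z^2 - 64*z - 64) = z*(z - 1)*(z + 4)*(z^3 - 12*z - 16) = z*(z - 1)*(z + 2)*(z + 4)*(z^2 - 2*z - 8) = z*(z - 4)*(z - 1)*(z + 2)*(z + 4)*(z + 2)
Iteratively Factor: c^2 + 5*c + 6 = (c + 3)*(c + 2)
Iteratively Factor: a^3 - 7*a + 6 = (a + 3)*(a^2 - 3*a + 2) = (a - 1)*(a + 3)*(a - 2)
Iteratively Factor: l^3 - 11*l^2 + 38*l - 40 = (l - 4)*(l^2 - 7*l + 10) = (l - 4)*(l - 2)*(l - 5)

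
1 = 1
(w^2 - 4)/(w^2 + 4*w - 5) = (w^2 - 4)/(w^2 + 4*w - 5)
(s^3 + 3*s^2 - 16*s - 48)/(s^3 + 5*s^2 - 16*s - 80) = (s + 3)/(s + 5)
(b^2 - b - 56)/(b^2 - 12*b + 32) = (b + 7)/(b - 4)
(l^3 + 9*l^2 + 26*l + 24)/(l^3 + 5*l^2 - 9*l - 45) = (l^2 + 6*l + 8)/(l^2 + 2*l - 15)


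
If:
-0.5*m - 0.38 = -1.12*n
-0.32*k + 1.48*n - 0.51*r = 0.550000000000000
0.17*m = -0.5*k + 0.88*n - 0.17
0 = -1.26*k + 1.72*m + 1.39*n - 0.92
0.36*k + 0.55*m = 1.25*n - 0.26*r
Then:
No Solution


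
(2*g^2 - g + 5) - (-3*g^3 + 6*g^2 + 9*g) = 3*g^3 - 4*g^2 - 10*g + 5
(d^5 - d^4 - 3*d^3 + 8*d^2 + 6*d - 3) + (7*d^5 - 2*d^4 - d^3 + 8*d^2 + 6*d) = 8*d^5 - 3*d^4 - 4*d^3 + 16*d^2 + 12*d - 3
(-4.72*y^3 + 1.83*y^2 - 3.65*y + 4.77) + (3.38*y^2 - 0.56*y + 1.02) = -4.72*y^3 + 5.21*y^2 - 4.21*y + 5.79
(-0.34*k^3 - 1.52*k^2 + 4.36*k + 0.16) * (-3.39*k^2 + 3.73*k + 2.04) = 1.1526*k^5 + 3.8846*k^4 - 21.1436*k^3 + 12.6196*k^2 + 9.4912*k + 0.3264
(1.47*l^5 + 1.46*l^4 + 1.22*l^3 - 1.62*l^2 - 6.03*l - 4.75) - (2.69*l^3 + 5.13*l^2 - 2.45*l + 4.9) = 1.47*l^5 + 1.46*l^4 - 1.47*l^3 - 6.75*l^2 - 3.58*l - 9.65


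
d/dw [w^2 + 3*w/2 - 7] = 2*w + 3/2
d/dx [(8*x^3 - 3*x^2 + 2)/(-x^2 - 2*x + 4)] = 2*(-4*x^4 - 16*x^3 + 51*x^2 - 10*x + 2)/(x^4 + 4*x^3 - 4*x^2 - 16*x + 16)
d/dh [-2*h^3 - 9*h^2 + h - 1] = -6*h^2 - 18*h + 1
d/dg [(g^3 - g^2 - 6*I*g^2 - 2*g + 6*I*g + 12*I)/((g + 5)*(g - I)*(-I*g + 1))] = 2*(3*g^4*(-1 + I) + 3*g^3*(2 + I) + 12*g^2*(3 + I) + 5*g*(18 - I) - 9 - 5*I)/(g^6 + 10*g^5 + 27*g^4 + 20*g^3 + 51*g^2 + 10*g + 25)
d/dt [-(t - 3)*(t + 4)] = -2*t - 1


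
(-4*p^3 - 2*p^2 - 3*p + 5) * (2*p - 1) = -8*p^4 - 4*p^2 + 13*p - 5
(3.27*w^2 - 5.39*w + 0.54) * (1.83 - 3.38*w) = -11.0526*w^3 + 24.2023*w^2 - 11.6889*w + 0.9882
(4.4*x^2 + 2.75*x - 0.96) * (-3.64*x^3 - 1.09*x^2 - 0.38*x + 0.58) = -16.016*x^5 - 14.806*x^4 - 1.1751*x^3 + 2.5534*x^2 + 1.9598*x - 0.5568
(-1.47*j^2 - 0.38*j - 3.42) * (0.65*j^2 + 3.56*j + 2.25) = -0.9555*j^4 - 5.4802*j^3 - 6.8833*j^2 - 13.0302*j - 7.695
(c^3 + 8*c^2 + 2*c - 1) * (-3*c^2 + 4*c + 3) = -3*c^5 - 20*c^4 + 29*c^3 + 35*c^2 + 2*c - 3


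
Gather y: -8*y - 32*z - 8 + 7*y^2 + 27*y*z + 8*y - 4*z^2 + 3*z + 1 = 7*y^2 + 27*y*z - 4*z^2 - 29*z - 7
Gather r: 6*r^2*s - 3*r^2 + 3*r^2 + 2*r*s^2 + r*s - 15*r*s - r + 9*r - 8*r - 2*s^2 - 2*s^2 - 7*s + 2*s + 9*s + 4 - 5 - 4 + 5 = 6*r^2*s + r*(2*s^2 - 14*s) - 4*s^2 + 4*s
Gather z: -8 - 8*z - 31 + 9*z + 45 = z + 6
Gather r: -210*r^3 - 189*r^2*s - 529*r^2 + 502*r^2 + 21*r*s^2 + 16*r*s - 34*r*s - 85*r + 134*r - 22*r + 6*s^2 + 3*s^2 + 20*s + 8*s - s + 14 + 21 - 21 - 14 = -210*r^3 + r^2*(-189*s - 27) + r*(21*s^2 - 18*s + 27) + 9*s^2 + 27*s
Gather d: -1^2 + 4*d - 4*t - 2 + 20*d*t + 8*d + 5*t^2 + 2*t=d*(20*t + 12) + 5*t^2 - 2*t - 3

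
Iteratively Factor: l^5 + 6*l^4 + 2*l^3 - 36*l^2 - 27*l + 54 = (l - 1)*(l^4 + 7*l^3 + 9*l^2 - 27*l - 54) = (l - 2)*(l - 1)*(l^3 + 9*l^2 + 27*l + 27) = (l - 2)*(l - 1)*(l + 3)*(l^2 + 6*l + 9) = (l - 2)*(l - 1)*(l + 3)^2*(l + 3)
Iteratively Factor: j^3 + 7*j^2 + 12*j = (j + 3)*(j^2 + 4*j) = (j + 3)*(j + 4)*(j)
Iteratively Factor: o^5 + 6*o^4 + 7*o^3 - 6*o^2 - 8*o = (o + 4)*(o^4 + 2*o^3 - o^2 - 2*o) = (o + 2)*(o + 4)*(o^3 - o) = (o - 1)*(o + 2)*(o + 4)*(o^2 + o) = o*(o - 1)*(o + 2)*(o + 4)*(o + 1)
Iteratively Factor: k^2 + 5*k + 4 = (k + 1)*(k + 4)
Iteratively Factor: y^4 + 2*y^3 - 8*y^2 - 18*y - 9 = (y + 1)*(y^3 + y^2 - 9*y - 9) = (y - 3)*(y + 1)*(y^2 + 4*y + 3) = (y - 3)*(y + 1)*(y + 3)*(y + 1)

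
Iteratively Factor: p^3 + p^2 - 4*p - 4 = (p + 2)*(p^2 - p - 2) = (p + 1)*(p + 2)*(p - 2)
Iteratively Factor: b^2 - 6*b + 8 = (b - 2)*(b - 4)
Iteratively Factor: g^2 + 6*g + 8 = (g + 2)*(g + 4)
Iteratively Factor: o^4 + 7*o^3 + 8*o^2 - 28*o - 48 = (o + 3)*(o^3 + 4*o^2 - 4*o - 16) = (o + 2)*(o + 3)*(o^2 + 2*o - 8) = (o - 2)*(o + 2)*(o + 3)*(o + 4)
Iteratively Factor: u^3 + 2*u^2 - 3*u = (u + 3)*(u^2 - u) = (u - 1)*(u + 3)*(u)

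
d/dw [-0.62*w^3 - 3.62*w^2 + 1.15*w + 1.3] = -1.86*w^2 - 7.24*w + 1.15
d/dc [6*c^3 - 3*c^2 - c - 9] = 18*c^2 - 6*c - 1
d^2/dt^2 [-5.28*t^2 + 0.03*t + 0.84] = -10.5600000000000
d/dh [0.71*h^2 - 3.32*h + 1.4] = 1.42*h - 3.32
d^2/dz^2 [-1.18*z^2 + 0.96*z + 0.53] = -2.36000000000000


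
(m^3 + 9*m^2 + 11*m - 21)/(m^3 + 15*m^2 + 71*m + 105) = (m - 1)/(m + 5)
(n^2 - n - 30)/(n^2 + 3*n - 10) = (n - 6)/(n - 2)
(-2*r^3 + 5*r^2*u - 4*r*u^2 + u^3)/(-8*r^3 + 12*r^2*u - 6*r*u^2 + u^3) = (r^2 - 2*r*u + u^2)/(4*r^2 - 4*r*u + u^2)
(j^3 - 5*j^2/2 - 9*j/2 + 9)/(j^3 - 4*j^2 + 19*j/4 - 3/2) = 2*(j^2 - j - 6)/(2*j^2 - 5*j + 2)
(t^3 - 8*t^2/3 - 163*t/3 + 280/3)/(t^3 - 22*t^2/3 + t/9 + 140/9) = 3*(t^2 - t - 56)/(3*t^2 - 17*t - 28)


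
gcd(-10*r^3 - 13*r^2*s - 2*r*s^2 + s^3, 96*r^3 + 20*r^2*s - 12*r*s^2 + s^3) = 2*r + s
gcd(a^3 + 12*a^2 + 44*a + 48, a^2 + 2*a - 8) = a + 4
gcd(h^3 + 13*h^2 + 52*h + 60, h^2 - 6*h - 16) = h + 2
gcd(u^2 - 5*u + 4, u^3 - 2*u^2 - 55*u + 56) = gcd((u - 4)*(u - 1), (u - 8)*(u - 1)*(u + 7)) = u - 1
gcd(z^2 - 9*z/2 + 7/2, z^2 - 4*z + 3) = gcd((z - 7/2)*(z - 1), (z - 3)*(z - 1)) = z - 1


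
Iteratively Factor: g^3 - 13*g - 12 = (g + 1)*(g^2 - g - 12) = (g - 4)*(g + 1)*(g + 3)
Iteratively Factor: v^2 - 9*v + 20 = (v - 5)*(v - 4)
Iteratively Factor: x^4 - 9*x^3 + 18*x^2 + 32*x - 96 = (x - 4)*(x^3 - 5*x^2 - 2*x + 24) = (x - 4)*(x - 3)*(x^2 - 2*x - 8) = (x - 4)^2*(x - 3)*(x + 2)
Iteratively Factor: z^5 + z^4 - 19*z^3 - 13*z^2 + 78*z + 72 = (z + 2)*(z^4 - z^3 - 17*z^2 + 21*z + 36) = (z + 2)*(z + 4)*(z^3 - 5*z^2 + 3*z + 9) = (z + 1)*(z + 2)*(z + 4)*(z^2 - 6*z + 9) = (z - 3)*(z + 1)*(z + 2)*(z + 4)*(z - 3)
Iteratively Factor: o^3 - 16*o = (o)*(o^2 - 16) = o*(o - 4)*(o + 4)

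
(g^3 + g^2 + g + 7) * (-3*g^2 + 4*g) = -3*g^5 + g^4 + g^3 - 17*g^2 + 28*g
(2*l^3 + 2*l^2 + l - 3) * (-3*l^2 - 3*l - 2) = -6*l^5 - 12*l^4 - 13*l^3 + 2*l^2 + 7*l + 6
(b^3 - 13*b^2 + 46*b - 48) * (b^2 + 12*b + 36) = b^5 - b^4 - 74*b^3 + 36*b^2 + 1080*b - 1728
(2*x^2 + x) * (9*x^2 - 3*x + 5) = 18*x^4 + 3*x^3 + 7*x^2 + 5*x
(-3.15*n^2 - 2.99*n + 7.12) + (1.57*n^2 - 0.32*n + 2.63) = -1.58*n^2 - 3.31*n + 9.75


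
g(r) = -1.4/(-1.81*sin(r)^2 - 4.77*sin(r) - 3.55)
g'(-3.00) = 0.70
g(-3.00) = 0.48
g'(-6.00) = -0.31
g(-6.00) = 0.28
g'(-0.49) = -1.30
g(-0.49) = 0.82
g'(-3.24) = 0.44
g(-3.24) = 0.35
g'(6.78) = -0.21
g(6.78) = 0.22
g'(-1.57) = -0.00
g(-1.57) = 2.37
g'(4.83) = -0.54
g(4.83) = 2.34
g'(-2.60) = 1.41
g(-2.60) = 0.89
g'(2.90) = 0.33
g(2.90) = 0.29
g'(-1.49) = -0.37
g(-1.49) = 2.36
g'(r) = -1.4*(3.62*sin(r)*cos(r) + 4.77*cos(r))/(-1.81*sin(r)^2 - 4.77*sin(r) - 3.55)^2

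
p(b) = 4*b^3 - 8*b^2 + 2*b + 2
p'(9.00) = 830.00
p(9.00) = 2288.00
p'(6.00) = 338.00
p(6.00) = 590.00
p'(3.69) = 106.35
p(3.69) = 101.42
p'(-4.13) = 272.76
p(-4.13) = -424.50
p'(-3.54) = 209.02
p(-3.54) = -282.78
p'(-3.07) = 164.22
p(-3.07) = -195.28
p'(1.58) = 6.68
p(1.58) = 0.97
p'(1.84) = 13.19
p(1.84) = 3.51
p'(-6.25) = 570.75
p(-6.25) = -1299.56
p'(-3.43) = 198.06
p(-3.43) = -260.39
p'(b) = 12*b^2 - 16*b + 2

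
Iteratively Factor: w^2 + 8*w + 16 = (w + 4)*(w + 4)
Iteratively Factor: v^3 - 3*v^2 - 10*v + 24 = (v - 4)*(v^2 + v - 6) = (v - 4)*(v + 3)*(v - 2)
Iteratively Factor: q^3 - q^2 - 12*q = (q + 3)*(q^2 - 4*q) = (q - 4)*(q + 3)*(q)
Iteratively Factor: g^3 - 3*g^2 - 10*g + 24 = (g + 3)*(g^2 - 6*g + 8) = (g - 4)*(g + 3)*(g - 2)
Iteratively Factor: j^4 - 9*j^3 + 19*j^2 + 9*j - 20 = (j + 1)*(j^3 - 10*j^2 + 29*j - 20) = (j - 5)*(j + 1)*(j^2 - 5*j + 4) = (j - 5)*(j - 1)*(j + 1)*(j - 4)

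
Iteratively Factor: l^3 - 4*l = (l + 2)*(l^2 - 2*l) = (l - 2)*(l + 2)*(l)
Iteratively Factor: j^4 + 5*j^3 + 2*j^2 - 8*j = (j + 2)*(j^3 + 3*j^2 - 4*j) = (j + 2)*(j + 4)*(j^2 - j) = j*(j + 2)*(j + 4)*(j - 1)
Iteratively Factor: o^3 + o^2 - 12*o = (o - 3)*(o^2 + 4*o) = (o - 3)*(o + 4)*(o)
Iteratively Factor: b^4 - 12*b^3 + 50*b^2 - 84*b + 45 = (b - 5)*(b^3 - 7*b^2 + 15*b - 9) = (b - 5)*(b - 1)*(b^2 - 6*b + 9) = (b - 5)*(b - 3)*(b - 1)*(b - 3)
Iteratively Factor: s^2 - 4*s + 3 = (s - 3)*(s - 1)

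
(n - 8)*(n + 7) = n^2 - n - 56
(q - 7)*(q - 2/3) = q^2 - 23*q/3 + 14/3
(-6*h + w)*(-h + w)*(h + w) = 6*h^3 - h^2*w - 6*h*w^2 + w^3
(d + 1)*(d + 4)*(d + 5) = d^3 + 10*d^2 + 29*d + 20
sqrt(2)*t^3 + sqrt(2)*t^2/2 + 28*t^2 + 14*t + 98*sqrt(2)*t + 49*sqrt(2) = (t + 7*sqrt(2))^2*(sqrt(2)*t + sqrt(2)/2)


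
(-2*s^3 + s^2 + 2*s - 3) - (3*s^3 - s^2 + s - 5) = -5*s^3 + 2*s^2 + s + 2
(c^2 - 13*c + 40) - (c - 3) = c^2 - 14*c + 43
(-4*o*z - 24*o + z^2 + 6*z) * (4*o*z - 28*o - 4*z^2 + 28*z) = -16*o^2*z^2 + 16*o^2*z + 672*o^2 + 20*o*z^3 - 20*o*z^2 - 840*o*z - 4*z^4 + 4*z^3 + 168*z^2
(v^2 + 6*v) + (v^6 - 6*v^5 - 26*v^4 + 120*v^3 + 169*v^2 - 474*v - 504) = v^6 - 6*v^5 - 26*v^4 + 120*v^3 + 170*v^2 - 468*v - 504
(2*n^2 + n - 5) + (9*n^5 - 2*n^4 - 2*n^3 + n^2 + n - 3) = 9*n^5 - 2*n^4 - 2*n^3 + 3*n^2 + 2*n - 8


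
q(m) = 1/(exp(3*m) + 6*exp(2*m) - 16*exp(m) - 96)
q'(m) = (-3*exp(3*m) - 12*exp(2*m) + 16*exp(m))/(exp(3*m) + 6*exp(2*m) - 16*exp(m) - 96)^2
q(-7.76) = -0.01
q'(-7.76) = 0.00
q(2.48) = 0.00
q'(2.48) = -0.00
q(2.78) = 0.00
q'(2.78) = -0.00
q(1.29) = -0.04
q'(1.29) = -0.33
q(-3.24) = -0.01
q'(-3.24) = 0.00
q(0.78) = -0.01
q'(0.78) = -0.01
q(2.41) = 0.00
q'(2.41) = -0.00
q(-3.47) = -0.01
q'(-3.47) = 0.00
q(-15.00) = -0.01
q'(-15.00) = 0.00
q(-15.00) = -0.01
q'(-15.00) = 0.00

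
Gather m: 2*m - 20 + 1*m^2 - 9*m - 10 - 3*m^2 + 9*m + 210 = -2*m^2 + 2*m + 180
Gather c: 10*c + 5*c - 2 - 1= 15*c - 3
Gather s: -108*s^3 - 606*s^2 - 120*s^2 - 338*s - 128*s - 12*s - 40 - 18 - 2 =-108*s^3 - 726*s^2 - 478*s - 60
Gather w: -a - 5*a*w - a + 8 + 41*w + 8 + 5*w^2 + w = -2*a + 5*w^2 + w*(42 - 5*a) + 16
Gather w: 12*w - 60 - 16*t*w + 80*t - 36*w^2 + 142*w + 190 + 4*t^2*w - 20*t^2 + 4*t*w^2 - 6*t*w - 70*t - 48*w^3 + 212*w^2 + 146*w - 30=-20*t^2 + 10*t - 48*w^3 + w^2*(4*t + 176) + w*(4*t^2 - 22*t + 300) + 100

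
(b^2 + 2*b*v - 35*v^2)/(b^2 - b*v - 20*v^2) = (b + 7*v)/(b + 4*v)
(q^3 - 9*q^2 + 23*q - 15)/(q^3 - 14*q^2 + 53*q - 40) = (q - 3)/(q - 8)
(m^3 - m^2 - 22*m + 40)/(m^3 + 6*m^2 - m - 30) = (m - 4)/(m + 3)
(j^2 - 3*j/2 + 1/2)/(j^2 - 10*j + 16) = (2*j^2 - 3*j + 1)/(2*(j^2 - 10*j + 16))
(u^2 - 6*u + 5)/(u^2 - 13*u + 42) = (u^2 - 6*u + 5)/(u^2 - 13*u + 42)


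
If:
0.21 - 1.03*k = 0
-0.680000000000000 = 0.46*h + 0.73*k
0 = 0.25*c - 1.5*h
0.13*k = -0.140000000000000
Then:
No Solution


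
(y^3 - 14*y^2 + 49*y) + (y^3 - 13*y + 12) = 2*y^3 - 14*y^2 + 36*y + 12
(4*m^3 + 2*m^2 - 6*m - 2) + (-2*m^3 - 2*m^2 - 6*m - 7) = 2*m^3 - 12*m - 9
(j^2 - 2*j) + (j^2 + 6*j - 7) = 2*j^2 + 4*j - 7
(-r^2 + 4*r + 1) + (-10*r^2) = -11*r^2 + 4*r + 1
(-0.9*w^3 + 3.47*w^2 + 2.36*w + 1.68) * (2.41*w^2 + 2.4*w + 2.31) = -2.169*w^5 + 6.2027*w^4 + 11.9366*w^3 + 17.7285*w^2 + 9.4836*w + 3.8808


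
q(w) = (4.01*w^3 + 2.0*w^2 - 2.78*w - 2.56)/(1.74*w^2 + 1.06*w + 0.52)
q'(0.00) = 4.69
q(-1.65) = -3.00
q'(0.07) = 5.79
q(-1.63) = -2.95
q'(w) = (-3.48*w - 1.06)*(4.01*w^3 + 2.0*w^2 - 2.78*w - 2.56)/(1.74*w^2 + 1.06*w + 0.52)^2 + (12.03*w^2 + 4.0*w - 2.78)/(1.74*w^2 + 1.06*w + 0.52) = (6.9774*w^4 + 8.5012*w^3 + 13.2128*w^2 + 10.9888*w + 1.268)/(3.0276*w^4 + 3.6888*w^3 + 2.9332*w^2 + 1.1024*w + 0.2704)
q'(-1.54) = 2.63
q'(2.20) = 2.70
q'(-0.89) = 0.37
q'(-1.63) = 2.65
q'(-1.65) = 2.65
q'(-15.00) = 2.31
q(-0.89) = -1.39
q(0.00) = -4.92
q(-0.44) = -3.31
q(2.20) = 3.88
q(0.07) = -4.55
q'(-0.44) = -9.65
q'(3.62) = 2.46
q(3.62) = 7.50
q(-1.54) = -2.71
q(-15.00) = -34.68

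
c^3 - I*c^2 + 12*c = c*(c - 4*I)*(c + 3*I)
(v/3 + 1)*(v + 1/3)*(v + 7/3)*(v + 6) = v^4/3 + 35*v^3/9 + 385*v^2/27 + 55*v/3 + 14/3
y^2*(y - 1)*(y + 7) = y^4 + 6*y^3 - 7*y^2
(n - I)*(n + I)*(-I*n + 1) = -I*n^3 + n^2 - I*n + 1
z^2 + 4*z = z*(z + 4)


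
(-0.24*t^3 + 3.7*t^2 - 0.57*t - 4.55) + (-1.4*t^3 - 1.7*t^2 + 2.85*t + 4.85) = -1.64*t^3 + 2.0*t^2 + 2.28*t + 0.3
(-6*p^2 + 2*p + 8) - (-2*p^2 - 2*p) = -4*p^2 + 4*p + 8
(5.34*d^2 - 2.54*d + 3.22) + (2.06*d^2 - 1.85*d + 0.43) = 7.4*d^2 - 4.39*d + 3.65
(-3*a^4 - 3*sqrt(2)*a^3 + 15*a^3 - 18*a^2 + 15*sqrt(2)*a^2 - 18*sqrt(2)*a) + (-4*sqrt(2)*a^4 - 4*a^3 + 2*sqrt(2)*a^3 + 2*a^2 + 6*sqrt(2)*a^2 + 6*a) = -4*sqrt(2)*a^4 - 3*a^4 - sqrt(2)*a^3 + 11*a^3 - 16*a^2 + 21*sqrt(2)*a^2 - 18*sqrt(2)*a + 6*a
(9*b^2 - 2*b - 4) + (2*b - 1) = 9*b^2 - 5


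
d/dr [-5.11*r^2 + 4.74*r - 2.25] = 4.74 - 10.22*r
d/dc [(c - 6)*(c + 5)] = 2*c - 1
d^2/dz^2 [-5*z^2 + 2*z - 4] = -10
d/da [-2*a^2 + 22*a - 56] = 22 - 4*a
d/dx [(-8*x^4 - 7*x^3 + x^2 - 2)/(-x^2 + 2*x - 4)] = (16*x^5 - 41*x^4 + 100*x^3 + 86*x^2 - 12*x + 4)/(x^4 - 4*x^3 + 12*x^2 - 16*x + 16)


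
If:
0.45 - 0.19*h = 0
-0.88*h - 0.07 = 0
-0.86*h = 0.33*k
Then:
No Solution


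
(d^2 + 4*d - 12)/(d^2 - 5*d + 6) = (d + 6)/(d - 3)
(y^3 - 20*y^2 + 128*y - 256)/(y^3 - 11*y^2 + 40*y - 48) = (y^2 - 16*y + 64)/(y^2 - 7*y + 12)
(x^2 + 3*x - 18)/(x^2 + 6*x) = (x - 3)/x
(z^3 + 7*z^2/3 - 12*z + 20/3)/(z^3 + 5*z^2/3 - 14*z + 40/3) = (3*z - 2)/(3*z - 4)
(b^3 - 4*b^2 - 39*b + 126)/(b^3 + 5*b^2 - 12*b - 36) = (b - 7)/(b + 2)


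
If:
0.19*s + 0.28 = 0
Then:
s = -1.47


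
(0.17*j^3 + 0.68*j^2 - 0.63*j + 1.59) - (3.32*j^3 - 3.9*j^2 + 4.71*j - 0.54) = -3.15*j^3 + 4.58*j^2 - 5.34*j + 2.13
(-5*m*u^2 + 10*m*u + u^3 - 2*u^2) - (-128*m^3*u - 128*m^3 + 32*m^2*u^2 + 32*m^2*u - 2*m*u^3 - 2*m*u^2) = 128*m^3*u + 128*m^3 - 32*m^2*u^2 - 32*m^2*u + 2*m*u^3 - 3*m*u^2 + 10*m*u + u^3 - 2*u^2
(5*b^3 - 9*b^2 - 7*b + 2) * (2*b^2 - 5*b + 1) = 10*b^5 - 43*b^4 + 36*b^3 + 30*b^2 - 17*b + 2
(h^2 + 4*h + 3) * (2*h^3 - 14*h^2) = 2*h^5 - 6*h^4 - 50*h^3 - 42*h^2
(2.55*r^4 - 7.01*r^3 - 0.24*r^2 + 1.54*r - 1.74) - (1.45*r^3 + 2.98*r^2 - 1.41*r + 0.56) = 2.55*r^4 - 8.46*r^3 - 3.22*r^2 + 2.95*r - 2.3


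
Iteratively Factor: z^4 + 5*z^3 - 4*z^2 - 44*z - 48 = (z - 3)*(z^3 + 8*z^2 + 20*z + 16) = (z - 3)*(z + 4)*(z^2 + 4*z + 4) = (z - 3)*(z + 2)*(z + 4)*(z + 2)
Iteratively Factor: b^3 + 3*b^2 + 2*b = (b + 1)*(b^2 + 2*b) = b*(b + 1)*(b + 2)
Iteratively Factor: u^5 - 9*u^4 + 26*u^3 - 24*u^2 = (u)*(u^4 - 9*u^3 + 26*u^2 - 24*u) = u*(u - 2)*(u^3 - 7*u^2 + 12*u) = u^2*(u - 2)*(u^2 - 7*u + 12) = u^2*(u - 3)*(u - 2)*(u - 4)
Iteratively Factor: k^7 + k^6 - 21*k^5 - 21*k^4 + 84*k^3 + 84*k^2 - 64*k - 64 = (k - 4)*(k^6 + 5*k^5 - k^4 - 25*k^3 - 16*k^2 + 20*k + 16) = (k - 4)*(k + 1)*(k^5 + 4*k^4 - 5*k^3 - 20*k^2 + 4*k + 16) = (k - 4)*(k + 1)^2*(k^4 + 3*k^3 - 8*k^2 - 12*k + 16) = (k - 4)*(k - 2)*(k + 1)^2*(k^3 + 5*k^2 + 2*k - 8) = (k - 4)*(k - 2)*(k + 1)^2*(k + 4)*(k^2 + k - 2) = (k - 4)*(k - 2)*(k - 1)*(k + 1)^2*(k + 4)*(k + 2)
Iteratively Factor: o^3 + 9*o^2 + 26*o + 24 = (o + 2)*(o^2 + 7*o + 12) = (o + 2)*(o + 4)*(o + 3)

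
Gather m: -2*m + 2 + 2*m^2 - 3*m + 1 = 2*m^2 - 5*m + 3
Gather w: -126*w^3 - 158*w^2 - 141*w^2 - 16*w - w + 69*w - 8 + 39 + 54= -126*w^3 - 299*w^2 + 52*w + 85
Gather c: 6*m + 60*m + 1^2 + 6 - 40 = 66*m - 33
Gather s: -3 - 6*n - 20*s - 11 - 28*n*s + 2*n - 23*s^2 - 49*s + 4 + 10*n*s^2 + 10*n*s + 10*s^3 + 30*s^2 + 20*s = -4*n + 10*s^3 + s^2*(10*n + 7) + s*(-18*n - 49) - 10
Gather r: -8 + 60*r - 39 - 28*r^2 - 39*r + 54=-28*r^2 + 21*r + 7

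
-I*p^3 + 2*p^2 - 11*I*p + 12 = (p - 3*I)*(p + 4*I)*(-I*p + 1)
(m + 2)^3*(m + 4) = m^4 + 10*m^3 + 36*m^2 + 56*m + 32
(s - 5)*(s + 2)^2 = s^3 - s^2 - 16*s - 20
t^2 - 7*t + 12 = (t - 4)*(t - 3)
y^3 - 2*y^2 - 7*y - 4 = (y - 4)*(y + 1)^2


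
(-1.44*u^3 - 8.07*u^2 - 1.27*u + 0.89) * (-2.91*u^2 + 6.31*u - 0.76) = 4.1904*u^5 + 14.3973*u^4 - 46.1316*u^3 - 4.4704*u^2 + 6.5811*u - 0.6764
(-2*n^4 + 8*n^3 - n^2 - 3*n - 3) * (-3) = 6*n^4 - 24*n^3 + 3*n^2 + 9*n + 9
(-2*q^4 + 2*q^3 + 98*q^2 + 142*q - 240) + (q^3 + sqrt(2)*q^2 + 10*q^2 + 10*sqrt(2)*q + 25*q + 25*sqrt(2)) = -2*q^4 + 3*q^3 + sqrt(2)*q^2 + 108*q^2 + 10*sqrt(2)*q + 167*q - 240 + 25*sqrt(2)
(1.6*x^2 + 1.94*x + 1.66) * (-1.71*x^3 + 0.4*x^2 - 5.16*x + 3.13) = -2.736*x^5 - 2.6774*x^4 - 10.3186*x^3 - 4.3384*x^2 - 2.4934*x + 5.1958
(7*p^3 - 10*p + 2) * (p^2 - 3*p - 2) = 7*p^5 - 21*p^4 - 24*p^3 + 32*p^2 + 14*p - 4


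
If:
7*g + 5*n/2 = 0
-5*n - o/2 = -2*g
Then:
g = o/32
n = -7*o/80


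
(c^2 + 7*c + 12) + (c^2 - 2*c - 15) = 2*c^2 + 5*c - 3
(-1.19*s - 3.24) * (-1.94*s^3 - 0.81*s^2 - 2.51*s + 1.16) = 2.3086*s^4 + 7.2495*s^3 + 5.6113*s^2 + 6.752*s - 3.7584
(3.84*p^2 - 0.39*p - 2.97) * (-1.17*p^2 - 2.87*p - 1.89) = -4.4928*p^4 - 10.5645*p^3 - 2.6634*p^2 + 9.261*p + 5.6133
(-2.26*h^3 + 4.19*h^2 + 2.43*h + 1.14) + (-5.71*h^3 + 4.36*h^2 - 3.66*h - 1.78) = -7.97*h^3 + 8.55*h^2 - 1.23*h - 0.64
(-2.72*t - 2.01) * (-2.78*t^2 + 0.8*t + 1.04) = 7.5616*t^3 + 3.4118*t^2 - 4.4368*t - 2.0904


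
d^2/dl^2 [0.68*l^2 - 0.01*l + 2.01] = 1.36000000000000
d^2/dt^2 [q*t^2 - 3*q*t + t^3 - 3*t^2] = 2*q + 6*t - 6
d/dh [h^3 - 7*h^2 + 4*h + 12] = 3*h^2 - 14*h + 4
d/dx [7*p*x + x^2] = 7*p + 2*x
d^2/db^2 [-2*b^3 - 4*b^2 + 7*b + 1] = -12*b - 8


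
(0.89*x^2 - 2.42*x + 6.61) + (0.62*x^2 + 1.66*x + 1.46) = 1.51*x^2 - 0.76*x + 8.07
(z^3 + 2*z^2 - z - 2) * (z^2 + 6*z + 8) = z^5 + 8*z^4 + 19*z^3 + 8*z^2 - 20*z - 16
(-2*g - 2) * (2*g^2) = -4*g^3 - 4*g^2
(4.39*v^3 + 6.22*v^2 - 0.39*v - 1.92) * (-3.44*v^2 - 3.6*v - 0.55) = -15.1016*v^5 - 37.2008*v^4 - 23.4649*v^3 + 4.5878*v^2 + 7.1265*v + 1.056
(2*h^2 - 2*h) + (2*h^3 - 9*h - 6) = 2*h^3 + 2*h^2 - 11*h - 6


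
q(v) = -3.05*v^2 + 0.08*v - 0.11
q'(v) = 0.08 - 6.1*v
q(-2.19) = -14.91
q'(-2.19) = 13.44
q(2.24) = -15.23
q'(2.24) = -13.58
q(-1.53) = -7.37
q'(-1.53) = 9.41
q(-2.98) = -27.43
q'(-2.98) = 18.26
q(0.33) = -0.42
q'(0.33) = -1.93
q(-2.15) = -14.38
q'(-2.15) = 13.20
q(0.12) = -0.14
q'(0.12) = -0.65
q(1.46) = -6.49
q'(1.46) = -8.83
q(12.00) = -438.35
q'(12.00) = -73.12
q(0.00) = -0.11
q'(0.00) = 0.08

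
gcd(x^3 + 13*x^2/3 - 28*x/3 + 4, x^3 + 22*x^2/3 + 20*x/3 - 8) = x^2 + 16*x/3 - 4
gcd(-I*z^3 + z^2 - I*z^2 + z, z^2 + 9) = 1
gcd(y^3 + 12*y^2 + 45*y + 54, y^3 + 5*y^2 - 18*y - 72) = y^2 + 9*y + 18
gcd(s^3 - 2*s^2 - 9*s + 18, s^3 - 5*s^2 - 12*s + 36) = s^2 + s - 6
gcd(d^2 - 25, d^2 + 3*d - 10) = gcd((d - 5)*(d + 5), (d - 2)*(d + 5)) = d + 5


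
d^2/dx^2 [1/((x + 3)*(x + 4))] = 2*((x + 3)^2 + (x + 3)*(x + 4) + (x + 4)^2)/((x + 3)^3*(x + 4)^3)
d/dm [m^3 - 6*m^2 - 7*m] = 3*m^2 - 12*m - 7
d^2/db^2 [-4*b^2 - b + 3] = -8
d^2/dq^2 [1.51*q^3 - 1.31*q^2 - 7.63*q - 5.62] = 9.06*q - 2.62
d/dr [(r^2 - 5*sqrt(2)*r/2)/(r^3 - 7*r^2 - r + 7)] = (r*(2*r - 5*sqrt(2))*(-3*r^2 + 14*r + 1) + (4*r - 5*sqrt(2))*(r^3 - 7*r^2 - r + 7))/(2*(r^3 - 7*r^2 - r + 7)^2)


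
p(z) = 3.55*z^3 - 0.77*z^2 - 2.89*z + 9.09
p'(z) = 10.65*z^2 - 1.54*z - 2.89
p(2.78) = 71.38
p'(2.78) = 75.14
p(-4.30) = -274.97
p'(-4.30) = 200.65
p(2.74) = 68.42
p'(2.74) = 72.85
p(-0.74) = 9.37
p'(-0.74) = 4.08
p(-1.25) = 4.57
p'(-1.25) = 15.68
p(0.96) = 8.75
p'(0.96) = 5.45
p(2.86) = 77.57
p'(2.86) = 79.82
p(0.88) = 8.37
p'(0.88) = 4.00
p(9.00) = 2508.66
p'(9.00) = 845.90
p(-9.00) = -2615.22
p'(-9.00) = 873.62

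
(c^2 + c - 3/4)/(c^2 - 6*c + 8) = (c^2 + c - 3/4)/(c^2 - 6*c + 8)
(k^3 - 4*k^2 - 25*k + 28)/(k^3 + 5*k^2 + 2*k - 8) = (k - 7)/(k + 2)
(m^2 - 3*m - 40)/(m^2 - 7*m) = (m^2 - 3*m - 40)/(m*(m - 7))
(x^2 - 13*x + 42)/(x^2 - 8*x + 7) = (x - 6)/(x - 1)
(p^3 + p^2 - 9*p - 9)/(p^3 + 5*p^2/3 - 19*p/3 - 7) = 3*(p - 3)/(3*p - 7)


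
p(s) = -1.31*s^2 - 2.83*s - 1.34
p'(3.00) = -10.69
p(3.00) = -21.62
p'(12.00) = -34.27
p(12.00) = -223.94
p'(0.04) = -2.93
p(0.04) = -1.46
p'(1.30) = -6.24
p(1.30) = -7.23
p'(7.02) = -21.22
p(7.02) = -85.76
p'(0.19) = -3.33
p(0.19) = -1.92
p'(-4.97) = 10.19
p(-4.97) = -19.63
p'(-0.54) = -1.42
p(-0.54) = -0.19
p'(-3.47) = 6.26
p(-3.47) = -7.29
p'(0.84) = -5.03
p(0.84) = -4.64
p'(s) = -2.62*s - 2.83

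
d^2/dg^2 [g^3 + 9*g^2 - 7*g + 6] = 6*g + 18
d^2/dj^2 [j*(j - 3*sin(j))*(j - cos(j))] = 3*j^2*sin(j) + j^2*cos(j) + 4*j*sin(j) - 6*j*sin(2*j) - 12*j*cos(j) + 6*j - 6*sin(j) - 2*cos(j) + 6*cos(2*j)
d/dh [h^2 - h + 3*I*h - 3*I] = 2*h - 1 + 3*I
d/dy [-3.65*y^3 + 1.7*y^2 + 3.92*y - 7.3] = -10.95*y^2 + 3.4*y + 3.92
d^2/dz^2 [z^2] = 2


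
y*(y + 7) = y^2 + 7*y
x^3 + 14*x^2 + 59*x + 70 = (x + 2)*(x + 5)*(x + 7)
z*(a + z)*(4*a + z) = 4*a^2*z + 5*a*z^2 + z^3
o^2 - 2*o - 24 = (o - 6)*(o + 4)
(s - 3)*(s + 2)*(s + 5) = s^3 + 4*s^2 - 11*s - 30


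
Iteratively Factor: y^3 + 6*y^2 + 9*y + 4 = (y + 4)*(y^2 + 2*y + 1) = (y + 1)*(y + 4)*(y + 1)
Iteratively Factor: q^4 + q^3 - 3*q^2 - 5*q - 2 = (q - 2)*(q^3 + 3*q^2 + 3*q + 1) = (q - 2)*(q + 1)*(q^2 + 2*q + 1) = (q - 2)*(q + 1)^2*(q + 1)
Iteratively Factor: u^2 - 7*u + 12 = (u - 4)*(u - 3)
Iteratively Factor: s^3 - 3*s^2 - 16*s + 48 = (s - 3)*(s^2 - 16) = (s - 3)*(s + 4)*(s - 4)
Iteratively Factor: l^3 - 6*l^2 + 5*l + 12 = (l + 1)*(l^2 - 7*l + 12) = (l - 3)*(l + 1)*(l - 4)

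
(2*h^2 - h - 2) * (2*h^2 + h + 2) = 4*h^4 - h^2 - 4*h - 4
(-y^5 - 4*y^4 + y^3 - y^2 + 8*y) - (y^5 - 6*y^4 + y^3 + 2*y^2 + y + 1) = -2*y^5 + 2*y^4 - 3*y^2 + 7*y - 1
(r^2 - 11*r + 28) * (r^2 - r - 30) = r^4 - 12*r^3 + 9*r^2 + 302*r - 840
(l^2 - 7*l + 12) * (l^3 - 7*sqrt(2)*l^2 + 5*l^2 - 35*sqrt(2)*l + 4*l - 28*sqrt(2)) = l^5 - 7*sqrt(2)*l^4 - 2*l^4 - 19*l^3 + 14*sqrt(2)*l^3 + 32*l^2 + 133*sqrt(2)*l^2 - 224*sqrt(2)*l + 48*l - 336*sqrt(2)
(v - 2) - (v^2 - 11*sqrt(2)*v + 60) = -v^2 + v + 11*sqrt(2)*v - 62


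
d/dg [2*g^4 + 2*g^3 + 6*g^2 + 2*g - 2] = 8*g^3 + 6*g^2 + 12*g + 2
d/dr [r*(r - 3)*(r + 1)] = 3*r^2 - 4*r - 3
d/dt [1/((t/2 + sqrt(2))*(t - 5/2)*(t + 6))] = 4*(-2*(t + 6)*(t + 2*sqrt(2)) - (t + 6)*(2*t - 5) - (t + 2*sqrt(2))*(2*t - 5))/((t + 6)^2*(t + 2*sqrt(2))^2*(2*t - 5)^2)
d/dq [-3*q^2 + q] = 1 - 6*q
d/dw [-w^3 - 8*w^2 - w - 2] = -3*w^2 - 16*w - 1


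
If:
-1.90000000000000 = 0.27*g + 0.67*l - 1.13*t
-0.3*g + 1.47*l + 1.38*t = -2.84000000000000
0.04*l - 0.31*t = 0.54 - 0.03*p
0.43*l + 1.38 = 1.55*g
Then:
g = 0.26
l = -2.26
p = 25.20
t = 0.41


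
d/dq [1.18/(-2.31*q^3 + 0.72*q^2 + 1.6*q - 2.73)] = (8.1774*q^2 - 1.6992*q - 1.888)/(2.31*q^3 - 0.72*q^2 - 1.6*q + 2.73)^2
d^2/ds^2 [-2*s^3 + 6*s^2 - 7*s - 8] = 12 - 12*s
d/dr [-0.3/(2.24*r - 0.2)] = 0.672/(2.24*r - 0.2)^2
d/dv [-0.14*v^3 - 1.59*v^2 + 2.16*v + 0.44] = -0.42*v^2 - 3.18*v + 2.16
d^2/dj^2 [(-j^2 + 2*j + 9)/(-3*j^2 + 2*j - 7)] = 12*(-2*j^3 - 51*j^2 + 48*j + 29)/(27*j^6 - 54*j^5 + 225*j^4 - 260*j^3 + 525*j^2 - 294*j + 343)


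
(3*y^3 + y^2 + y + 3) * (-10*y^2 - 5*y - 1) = -30*y^5 - 25*y^4 - 18*y^3 - 36*y^2 - 16*y - 3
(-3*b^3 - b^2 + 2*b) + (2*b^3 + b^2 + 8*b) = -b^3 + 10*b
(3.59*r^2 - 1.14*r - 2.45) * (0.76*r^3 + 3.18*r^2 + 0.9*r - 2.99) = 2.7284*r^5 + 10.5498*r^4 - 2.2562*r^3 - 19.5511*r^2 + 1.2036*r + 7.3255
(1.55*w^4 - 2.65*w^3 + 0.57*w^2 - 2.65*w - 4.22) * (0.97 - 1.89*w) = -2.9295*w^5 + 6.512*w^4 - 3.6478*w^3 + 5.5614*w^2 + 5.4053*w - 4.0934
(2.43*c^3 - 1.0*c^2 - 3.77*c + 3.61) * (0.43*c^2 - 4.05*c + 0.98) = 1.0449*c^5 - 10.2715*c^4 + 4.8103*c^3 + 15.8408*c^2 - 18.3151*c + 3.5378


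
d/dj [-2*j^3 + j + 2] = 1 - 6*j^2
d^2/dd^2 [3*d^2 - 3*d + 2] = 6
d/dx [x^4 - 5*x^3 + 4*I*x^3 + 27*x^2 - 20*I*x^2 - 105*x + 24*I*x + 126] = 4*x^3 + x^2*(-15 + 12*I) + x*(54 - 40*I) - 105 + 24*I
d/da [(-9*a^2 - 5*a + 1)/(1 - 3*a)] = (27*a^2 - 18*a - 2)/(9*a^2 - 6*a + 1)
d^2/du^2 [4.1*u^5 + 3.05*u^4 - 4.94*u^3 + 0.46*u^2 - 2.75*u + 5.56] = 82.0*u^3 + 36.6*u^2 - 29.64*u + 0.92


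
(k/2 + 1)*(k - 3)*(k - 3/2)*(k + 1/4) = k^4/2 - 9*k^3/8 - 41*k^2/16 + 63*k/16 + 9/8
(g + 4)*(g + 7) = g^2 + 11*g + 28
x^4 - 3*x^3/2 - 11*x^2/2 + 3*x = x*(x - 3)*(x - 1/2)*(x + 2)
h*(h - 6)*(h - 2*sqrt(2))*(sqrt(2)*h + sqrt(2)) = sqrt(2)*h^4 - 5*sqrt(2)*h^3 - 4*h^3 - 6*sqrt(2)*h^2 + 20*h^2 + 24*h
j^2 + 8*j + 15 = (j + 3)*(j + 5)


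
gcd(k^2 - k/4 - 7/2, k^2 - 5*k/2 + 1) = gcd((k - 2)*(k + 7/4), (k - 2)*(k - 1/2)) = k - 2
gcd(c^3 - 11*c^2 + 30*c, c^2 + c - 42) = c - 6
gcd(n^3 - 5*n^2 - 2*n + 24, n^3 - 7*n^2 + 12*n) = n^2 - 7*n + 12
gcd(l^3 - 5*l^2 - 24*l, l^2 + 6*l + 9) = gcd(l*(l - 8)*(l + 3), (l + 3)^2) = l + 3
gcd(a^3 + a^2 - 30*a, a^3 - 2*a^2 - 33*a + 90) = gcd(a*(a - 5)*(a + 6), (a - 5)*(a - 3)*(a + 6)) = a^2 + a - 30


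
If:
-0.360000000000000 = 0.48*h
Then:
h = -0.75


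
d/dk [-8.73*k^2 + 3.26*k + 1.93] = 3.26 - 17.46*k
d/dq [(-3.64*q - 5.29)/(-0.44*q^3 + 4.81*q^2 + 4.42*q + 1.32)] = (-3.2032*q^3 + 10.5256*q^2 + 50.8898*q + 18.577)/(0.1936*q^6 - 4.2328*q^5 + 19.2465*q^4 + 41.3588*q^3 + 32.2348*q^2 + 11.6688*q + 1.7424)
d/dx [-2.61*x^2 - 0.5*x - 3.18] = -5.22*x - 0.5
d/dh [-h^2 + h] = 1 - 2*h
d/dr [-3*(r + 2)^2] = -6*r - 12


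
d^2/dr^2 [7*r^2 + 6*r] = 14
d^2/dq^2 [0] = 0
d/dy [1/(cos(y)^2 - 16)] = 2*sin(y)*cos(y)/(cos(y)^2 - 16)^2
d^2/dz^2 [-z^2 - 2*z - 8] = -2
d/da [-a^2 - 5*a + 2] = -2*a - 5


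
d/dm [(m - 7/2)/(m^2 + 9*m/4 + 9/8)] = 64*(-m^2 + 7*m + 9)/(64*m^4 + 288*m^3 + 468*m^2 + 324*m + 81)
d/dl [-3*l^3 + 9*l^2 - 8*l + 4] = -9*l^2 + 18*l - 8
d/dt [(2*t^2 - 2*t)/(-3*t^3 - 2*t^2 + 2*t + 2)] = 2*(3*t^4 - 6*t^3 + 4*t - 2)/(9*t^6 + 12*t^5 - 8*t^4 - 20*t^3 - 4*t^2 + 8*t + 4)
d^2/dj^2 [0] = 0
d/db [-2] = 0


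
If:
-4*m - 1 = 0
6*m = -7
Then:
No Solution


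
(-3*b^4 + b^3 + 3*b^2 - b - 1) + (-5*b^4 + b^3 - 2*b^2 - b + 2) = -8*b^4 + 2*b^3 + b^2 - 2*b + 1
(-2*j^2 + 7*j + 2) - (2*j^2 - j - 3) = -4*j^2 + 8*j + 5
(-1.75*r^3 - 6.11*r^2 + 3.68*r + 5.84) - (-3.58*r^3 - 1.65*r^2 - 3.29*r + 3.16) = 1.83*r^3 - 4.46*r^2 + 6.97*r + 2.68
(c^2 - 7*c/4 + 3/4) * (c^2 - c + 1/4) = c^4 - 11*c^3/4 + 11*c^2/4 - 19*c/16 + 3/16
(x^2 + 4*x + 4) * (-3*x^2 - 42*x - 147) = -3*x^4 - 54*x^3 - 327*x^2 - 756*x - 588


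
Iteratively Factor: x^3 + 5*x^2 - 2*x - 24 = (x - 2)*(x^2 + 7*x + 12) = (x - 2)*(x + 4)*(x + 3)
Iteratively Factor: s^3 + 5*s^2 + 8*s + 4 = (s + 2)*(s^2 + 3*s + 2) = (s + 1)*(s + 2)*(s + 2)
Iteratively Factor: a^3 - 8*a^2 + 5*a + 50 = (a + 2)*(a^2 - 10*a + 25) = (a - 5)*(a + 2)*(a - 5)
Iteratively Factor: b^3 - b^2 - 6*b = (b + 2)*(b^2 - 3*b) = b*(b + 2)*(b - 3)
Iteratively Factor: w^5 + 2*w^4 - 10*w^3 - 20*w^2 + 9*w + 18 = (w + 3)*(w^4 - w^3 - 7*w^2 + w + 6) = (w + 1)*(w + 3)*(w^3 - 2*w^2 - 5*w + 6) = (w - 1)*(w + 1)*(w + 3)*(w^2 - w - 6) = (w - 3)*(w - 1)*(w + 1)*(w + 3)*(w + 2)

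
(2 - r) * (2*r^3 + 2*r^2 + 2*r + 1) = -2*r^4 + 2*r^3 + 2*r^2 + 3*r + 2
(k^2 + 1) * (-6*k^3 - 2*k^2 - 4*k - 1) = -6*k^5 - 2*k^4 - 10*k^3 - 3*k^2 - 4*k - 1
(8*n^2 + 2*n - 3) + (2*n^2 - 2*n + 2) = 10*n^2 - 1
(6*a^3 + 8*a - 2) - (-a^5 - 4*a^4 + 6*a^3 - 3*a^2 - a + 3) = a^5 + 4*a^4 + 3*a^2 + 9*a - 5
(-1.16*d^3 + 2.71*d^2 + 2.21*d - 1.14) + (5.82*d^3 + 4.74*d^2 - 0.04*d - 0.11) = 4.66*d^3 + 7.45*d^2 + 2.17*d - 1.25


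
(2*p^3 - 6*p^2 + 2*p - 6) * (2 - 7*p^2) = -14*p^5 + 42*p^4 - 10*p^3 + 30*p^2 + 4*p - 12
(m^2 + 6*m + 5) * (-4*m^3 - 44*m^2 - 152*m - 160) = -4*m^5 - 68*m^4 - 436*m^3 - 1292*m^2 - 1720*m - 800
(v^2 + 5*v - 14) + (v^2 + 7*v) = 2*v^2 + 12*v - 14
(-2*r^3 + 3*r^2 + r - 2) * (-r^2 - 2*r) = 2*r^5 + r^4 - 7*r^3 + 4*r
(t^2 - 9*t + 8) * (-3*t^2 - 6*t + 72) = -3*t^4 + 21*t^3 + 102*t^2 - 696*t + 576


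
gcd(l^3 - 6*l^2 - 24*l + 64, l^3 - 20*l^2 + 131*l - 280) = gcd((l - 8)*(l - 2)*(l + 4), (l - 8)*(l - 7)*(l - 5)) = l - 8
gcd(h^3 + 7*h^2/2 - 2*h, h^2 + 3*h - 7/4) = h - 1/2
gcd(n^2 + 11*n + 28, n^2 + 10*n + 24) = n + 4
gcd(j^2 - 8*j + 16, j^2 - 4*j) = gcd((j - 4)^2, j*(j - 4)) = j - 4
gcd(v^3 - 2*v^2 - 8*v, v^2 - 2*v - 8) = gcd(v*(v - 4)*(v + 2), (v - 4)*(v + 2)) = v^2 - 2*v - 8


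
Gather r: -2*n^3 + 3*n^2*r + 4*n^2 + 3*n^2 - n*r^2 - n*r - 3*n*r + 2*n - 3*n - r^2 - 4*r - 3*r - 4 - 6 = -2*n^3 + 7*n^2 - n + r^2*(-n - 1) + r*(3*n^2 - 4*n - 7) - 10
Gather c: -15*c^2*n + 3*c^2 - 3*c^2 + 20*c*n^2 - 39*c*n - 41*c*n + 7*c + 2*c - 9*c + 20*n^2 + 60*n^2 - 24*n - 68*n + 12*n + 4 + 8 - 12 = -15*c^2*n + c*(20*n^2 - 80*n) + 80*n^2 - 80*n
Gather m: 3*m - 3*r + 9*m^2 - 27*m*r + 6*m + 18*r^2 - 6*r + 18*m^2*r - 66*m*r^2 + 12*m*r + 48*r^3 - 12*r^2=m^2*(18*r + 9) + m*(-66*r^2 - 15*r + 9) + 48*r^3 + 6*r^2 - 9*r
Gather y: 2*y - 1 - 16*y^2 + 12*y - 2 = -16*y^2 + 14*y - 3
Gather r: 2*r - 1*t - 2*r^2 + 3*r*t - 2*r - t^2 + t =-2*r^2 + 3*r*t - t^2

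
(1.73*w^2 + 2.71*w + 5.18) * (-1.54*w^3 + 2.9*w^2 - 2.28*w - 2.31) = -2.6642*w^5 + 0.843599999999999*w^4 - 4.0626*w^3 + 4.8469*w^2 - 18.0705*w - 11.9658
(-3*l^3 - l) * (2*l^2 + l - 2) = -6*l^5 - 3*l^4 + 4*l^3 - l^2 + 2*l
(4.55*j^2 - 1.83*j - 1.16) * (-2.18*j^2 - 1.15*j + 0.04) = -9.919*j^4 - 1.2431*j^3 + 4.8153*j^2 + 1.2608*j - 0.0464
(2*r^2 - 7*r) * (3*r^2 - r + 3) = 6*r^4 - 23*r^3 + 13*r^2 - 21*r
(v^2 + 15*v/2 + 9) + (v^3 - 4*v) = v^3 + v^2 + 7*v/2 + 9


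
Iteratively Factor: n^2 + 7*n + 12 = (n + 3)*(n + 4)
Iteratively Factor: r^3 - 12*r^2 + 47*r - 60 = (r - 5)*(r^2 - 7*r + 12) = (r - 5)*(r - 4)*(r - 3)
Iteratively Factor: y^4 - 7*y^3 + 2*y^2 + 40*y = (y - 4)*(y^3 - 3*y^2 - 10*y) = (y - 5)*(y - 4)*(y^2 + 2*y) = (y - 5)*(y - 4)*(y + 2)*(y)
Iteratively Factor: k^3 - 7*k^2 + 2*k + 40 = (k - 5)*(k^2 - 2*k - 8) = (k - 5)*(k + 2)*(k - 4)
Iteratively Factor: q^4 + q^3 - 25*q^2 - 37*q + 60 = (q + 3)*(q^3 - 2*q^2 - 19*q + 20) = (q + 3)*(q + 4)*(q^2 - 6*q + 5) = (q - 5)*(q + 3)*(q + 4)*(q - 1)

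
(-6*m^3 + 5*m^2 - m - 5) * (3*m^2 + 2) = -18*m^5 + 15*m^4 - 15*m^3 - 5*m^2 - 2*m - 10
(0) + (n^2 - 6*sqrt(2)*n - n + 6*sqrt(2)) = n^2 - 6*sqrt(2)*n - n + 6*sqrt(2)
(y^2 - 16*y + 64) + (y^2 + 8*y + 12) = 2*y^2 - 8*y + 76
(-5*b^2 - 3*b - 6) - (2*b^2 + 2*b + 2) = -7*b^2 - 5*b - 8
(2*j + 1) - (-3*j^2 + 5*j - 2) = 3*j^2 - 3*j + 3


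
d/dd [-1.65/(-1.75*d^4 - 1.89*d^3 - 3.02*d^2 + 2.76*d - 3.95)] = (-11.55*d^3 - 9.3555*d^2 - 9.966*d + 4.554)/(1.75*d^4 + 1.89*d^3 + 3.02*d^2 - 2.76*d + 3.95)^2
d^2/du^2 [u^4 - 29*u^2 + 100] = 12*u^2 - 58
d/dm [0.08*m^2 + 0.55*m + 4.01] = 0.16*m + 0.55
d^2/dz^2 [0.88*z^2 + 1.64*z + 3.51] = 1.76000000000000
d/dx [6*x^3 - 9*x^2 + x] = 18*x^2 - 18*x + 1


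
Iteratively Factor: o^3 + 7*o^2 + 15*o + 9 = (o + 3)*(o^2 + 4*o + 3) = (o + 1)*(o + 3)*(o + 3)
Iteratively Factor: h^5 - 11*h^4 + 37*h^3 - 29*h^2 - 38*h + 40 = (h - 2)*(h^4 - 9*h^3 + 19*h^2 + 9*h - 20) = (h - 2)*(h - 1)*(h^3 - 8*h^2 + 11*h + 20) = (h - 5)*(h - 2)*(h - 1)*(h^2 - 3*h - 4) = (h - 5)*(h - 2)*(h - 1)*(h + 1)*(h - 4)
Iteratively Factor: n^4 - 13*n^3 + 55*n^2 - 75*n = (n - 5)*(n^3 - 8*n^2 + 15*n) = n*(n - 5)*(n^2 - 8*n + 15) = n*(n - 5)^2*(n - 3)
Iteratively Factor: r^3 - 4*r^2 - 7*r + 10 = (r + 2)*(r^2 - 6*r + 5) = (r - 5)*(r + 2)*(r - 1)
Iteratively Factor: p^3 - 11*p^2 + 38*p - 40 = (p - 4)*(p^2 - 7*p + 10) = (p - 5)*(p - 4)*(p - 2)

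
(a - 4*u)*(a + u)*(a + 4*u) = a^3 + a^2*u - 16*a*u^2 - 16*u^3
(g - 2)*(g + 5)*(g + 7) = g^3 + 10*g^2 + 11*g - 70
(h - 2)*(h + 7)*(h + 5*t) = h^3 + 5*h^2*t + 5*h^2 + 25*h*t - 14*h - 70*t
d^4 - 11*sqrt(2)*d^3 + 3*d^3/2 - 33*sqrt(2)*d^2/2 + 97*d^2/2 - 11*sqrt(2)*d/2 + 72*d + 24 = (d + 1/2)*(d + 1)*(d - 8*sqrt(2))*(d - 3*sqrt(2))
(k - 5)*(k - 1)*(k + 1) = k^3 - 5*k^2 - k + 5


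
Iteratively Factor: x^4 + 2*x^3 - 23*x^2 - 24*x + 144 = (x - 3)*(x^3 + 5*x^2 - 8*x - 48) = (x - 3)*(x + 4)*(x^2 + x - 12) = (x - 3)*(x + 4)^2*(x - 3)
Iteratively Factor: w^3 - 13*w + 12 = (w - 1)*(w^2 + w - 12) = (w - 1)*(w + 4)*(w - 3)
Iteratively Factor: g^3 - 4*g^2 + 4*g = (g)*(g^2 - 4*g + 4) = g*(g - 2)*(g - 2)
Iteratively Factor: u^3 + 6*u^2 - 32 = (u + 4)*(u^2 + 2*u - 8) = (u + 4)^2*(u - 2)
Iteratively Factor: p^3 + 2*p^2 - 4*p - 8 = (p + 2)*(p^2 - 4) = (p + 2)^2*(p - 2)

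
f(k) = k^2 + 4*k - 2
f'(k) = 2*k + 4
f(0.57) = 0.60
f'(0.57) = 5.14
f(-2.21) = -5.96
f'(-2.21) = -0.42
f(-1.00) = -5.00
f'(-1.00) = 2.00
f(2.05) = 10.40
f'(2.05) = 8.10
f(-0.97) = -4.94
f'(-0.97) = 2.06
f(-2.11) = -5.99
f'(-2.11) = -0.22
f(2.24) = 11.98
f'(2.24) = 8.48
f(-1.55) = -5.80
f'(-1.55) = 0.90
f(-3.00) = -5.00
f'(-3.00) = -2.00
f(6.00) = 58.00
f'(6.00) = 16.00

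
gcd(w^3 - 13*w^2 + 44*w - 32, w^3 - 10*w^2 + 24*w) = w - 4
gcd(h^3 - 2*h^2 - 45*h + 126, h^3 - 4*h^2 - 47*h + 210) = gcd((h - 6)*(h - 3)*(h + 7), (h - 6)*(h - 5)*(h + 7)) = h^2 + h - 42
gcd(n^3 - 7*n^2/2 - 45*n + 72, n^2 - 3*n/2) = n - 3/2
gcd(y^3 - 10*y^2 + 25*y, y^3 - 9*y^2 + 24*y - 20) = y - 5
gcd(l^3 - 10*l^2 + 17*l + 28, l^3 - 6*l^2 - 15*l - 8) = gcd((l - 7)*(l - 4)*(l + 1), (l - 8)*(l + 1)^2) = l + 1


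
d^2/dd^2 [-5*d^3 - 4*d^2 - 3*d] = -30*d - 8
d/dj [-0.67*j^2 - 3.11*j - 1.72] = -1.34*j - 3.11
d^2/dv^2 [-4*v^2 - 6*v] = -8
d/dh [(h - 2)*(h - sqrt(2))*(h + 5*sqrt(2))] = 3*h^2 - 4*h + 8*sqrt(2)*h - 8*sqrt(2) - 10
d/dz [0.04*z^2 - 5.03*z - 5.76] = 0.08*z - 5.03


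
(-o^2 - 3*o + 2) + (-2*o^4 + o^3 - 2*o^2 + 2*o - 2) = -2*o^4 + o^3 - 3*o^2 - o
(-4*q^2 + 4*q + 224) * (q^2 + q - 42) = -4*q^4 + 396*q^2 + 56*q - 9408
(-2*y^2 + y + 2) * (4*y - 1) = -8*y^3 + 6*y^2 + 7*y - 2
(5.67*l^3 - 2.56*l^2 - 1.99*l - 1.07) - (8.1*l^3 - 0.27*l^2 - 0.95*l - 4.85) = -2.43*l^3 - 2.29*l^2 - 1.04*l + 3.78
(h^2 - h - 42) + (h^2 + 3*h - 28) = 2*h^2 + 2*h - 70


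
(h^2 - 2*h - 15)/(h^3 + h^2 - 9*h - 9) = (h - 5)/(h^2 - 2*h - 3)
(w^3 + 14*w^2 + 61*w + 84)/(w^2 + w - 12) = (w^2 + 10*w + 21)/(w - 3)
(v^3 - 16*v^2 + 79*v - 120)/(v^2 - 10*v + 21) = (v^2 - 13*v + 40)/(v - 7)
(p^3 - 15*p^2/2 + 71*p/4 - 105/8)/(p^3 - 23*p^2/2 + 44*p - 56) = (p^2 - 4*p + 15/4)/(p^2 - 8*p + 16)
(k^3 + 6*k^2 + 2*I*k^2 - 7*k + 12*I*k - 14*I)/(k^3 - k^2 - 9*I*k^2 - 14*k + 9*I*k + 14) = (k^2 + k*(7 + 2*I) + 14*I)/(k^2 - 9*I*k - 14)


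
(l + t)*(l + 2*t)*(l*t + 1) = l^3*t + 3*l^2*t^2 + l^2 + 2*l*t^3 + 3*l*t + 2*t^2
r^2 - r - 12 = (r - 4)*(r + 3)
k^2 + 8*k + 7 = (k + 1)*(k + 7)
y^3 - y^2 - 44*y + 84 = (y - 6)*(y - 2)*(y + 7)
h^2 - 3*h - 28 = (h - 7)*(h + 4)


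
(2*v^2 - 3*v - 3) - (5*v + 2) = 2*v^2 - 8*v - 5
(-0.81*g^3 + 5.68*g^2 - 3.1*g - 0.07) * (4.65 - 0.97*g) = 0.7857*g^4 - 9.2761*g^3 + 29.419*g^2 - 14.3471*g - 0.3255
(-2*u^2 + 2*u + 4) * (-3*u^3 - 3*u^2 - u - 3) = 6*u^5 - 16*u^3 - 8*u^2 - 10*u - 12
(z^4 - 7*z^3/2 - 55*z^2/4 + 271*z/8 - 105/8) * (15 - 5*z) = -5*z^5 + 65*z^4/2 + 65*z^3/4 - 3005*z^2/8 + 2295*z/4 - 1575/8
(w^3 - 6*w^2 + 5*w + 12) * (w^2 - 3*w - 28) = w^5 - 9*w^4 - 5*w^3 + 165*w^2 - 176*w - 336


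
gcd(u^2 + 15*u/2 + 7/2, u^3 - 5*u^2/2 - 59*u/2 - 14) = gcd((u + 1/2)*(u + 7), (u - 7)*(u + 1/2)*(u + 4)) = u + 1/2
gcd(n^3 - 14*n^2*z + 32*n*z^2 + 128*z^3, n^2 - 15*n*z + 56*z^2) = -n + 8*z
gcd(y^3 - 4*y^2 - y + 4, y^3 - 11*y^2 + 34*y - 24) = y^2 - 5*y + 4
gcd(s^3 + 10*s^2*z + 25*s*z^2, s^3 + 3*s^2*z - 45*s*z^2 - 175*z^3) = s^2 + 10*s*z + 25*z^2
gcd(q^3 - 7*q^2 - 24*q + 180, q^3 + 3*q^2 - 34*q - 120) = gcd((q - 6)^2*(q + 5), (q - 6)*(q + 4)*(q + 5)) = q^2 - q - 30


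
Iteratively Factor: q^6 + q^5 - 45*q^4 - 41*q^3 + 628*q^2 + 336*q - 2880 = (q + 4)*(q^5 - 3*q^4 - 33*q^3 + 91*q^2 + 264*q - 720) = (q + 4)^2*(q^4 - 7*q^3 - 5*q^2 + 111*q - 180) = (q + 4)^3*(q^3 - 11*q^2 + 39*q - 45) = (q - 5)*(q + 4)^3*(q^2 - 6*q + 9) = (q - 5)*(q - 3)*(q + 4)^3*(q - 3)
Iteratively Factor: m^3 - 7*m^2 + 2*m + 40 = (m - 5)*(m^2 - 2*m - 8) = (m - 5)*(m - 4)*(m + 2)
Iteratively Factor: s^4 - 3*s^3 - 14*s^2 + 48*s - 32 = (s - 1)*(s^3 - 2*s^2 - 16*s + 32) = (s - 1)*(s + 4)*(s^2 - 6*s + 8) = (s - 4)*(s - 1)*(s + 4)*(s - 2)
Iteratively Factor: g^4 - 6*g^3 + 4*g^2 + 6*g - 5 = (g - 5)*(g^3 - g^2 - g + 1) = (g - 5)*(g - 1)*(g^2 - 1) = (g - 5)*(g - 1)^2*(g + 1)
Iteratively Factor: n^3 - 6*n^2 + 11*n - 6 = (n - 2)*(n^2 - 4*n + 3) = (n - 2)*(n - 1)*(n - 3)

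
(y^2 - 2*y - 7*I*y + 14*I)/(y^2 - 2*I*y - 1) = (-y^2 + 2*y + 7*I*y - 14*I)/(-y^2 + 2*I*y + 1)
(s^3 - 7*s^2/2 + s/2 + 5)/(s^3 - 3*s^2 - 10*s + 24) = (s^2 - 3*s/2 - 5/2)/(s^2 - s - 12)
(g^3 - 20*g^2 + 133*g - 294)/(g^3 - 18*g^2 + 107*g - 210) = (g - 7)/(g - 5)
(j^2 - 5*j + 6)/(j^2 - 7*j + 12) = (j - 2)/(j - 4)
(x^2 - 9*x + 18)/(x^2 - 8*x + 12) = (x - 3)/(x - 2)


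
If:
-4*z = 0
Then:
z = 0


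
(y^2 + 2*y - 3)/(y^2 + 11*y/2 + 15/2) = 2*(y - 1)/(2*y + 5)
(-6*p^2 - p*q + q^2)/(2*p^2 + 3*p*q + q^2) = (-3*p + q)/(p + q)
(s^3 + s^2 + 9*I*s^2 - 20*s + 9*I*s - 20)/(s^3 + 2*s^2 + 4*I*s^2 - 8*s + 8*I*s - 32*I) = (s^2 + s*(1 + 5*I) + 5*I)/(s^2 + 2*s - 8)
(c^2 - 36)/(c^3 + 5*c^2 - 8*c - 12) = (c - 6)/(c^2 - c - 2)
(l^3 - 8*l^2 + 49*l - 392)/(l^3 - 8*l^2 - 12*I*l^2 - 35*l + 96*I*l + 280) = (l + 7*I)/(l - 5*I)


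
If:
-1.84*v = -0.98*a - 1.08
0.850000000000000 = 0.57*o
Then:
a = 1.87755102040816*v - 1.10204081632653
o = 1.49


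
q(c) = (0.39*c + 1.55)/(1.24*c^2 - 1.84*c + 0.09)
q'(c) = (1.84 - 2.48*c)*(0.39*c + 1.55)/(1.24*c^2 - 1.84*c + 0.09)^2 + 0.39/(1.24*c^2 - 1.84*c + 0.09) = (-0.4836*c^2 - 3.844*c + 2.8871)/(1.5376*c^4 - 4.5632*c^3 + 3.6088*c^2 - 0.3312*c + 0.0081)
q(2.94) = 0.50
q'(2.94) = -0.43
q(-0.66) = 0.70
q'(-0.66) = 1.53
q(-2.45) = 0.05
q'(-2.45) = 0.06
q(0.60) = -3.14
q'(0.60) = 1.26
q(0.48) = -3.42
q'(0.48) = 3.61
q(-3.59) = 0.01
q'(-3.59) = 0.02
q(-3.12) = 0.02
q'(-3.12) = 0.03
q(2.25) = 1.09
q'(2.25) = -1.65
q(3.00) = 0.47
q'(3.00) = -0.40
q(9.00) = 0.06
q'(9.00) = -0.01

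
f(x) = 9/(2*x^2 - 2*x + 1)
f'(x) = 9*(2 - 4*x)/(2*x^2 - 2*x + 1)^2 = 18*(1 - 2*x)/(2*x^2 - 2*x + 1)^2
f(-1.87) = 0.77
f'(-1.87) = 0.62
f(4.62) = 0.26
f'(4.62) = -0.12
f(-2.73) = 0.42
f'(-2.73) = 0.25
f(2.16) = 1.50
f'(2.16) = -1.65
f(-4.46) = 0.18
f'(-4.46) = 0.07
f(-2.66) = 0.44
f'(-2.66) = 0.27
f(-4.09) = 0.21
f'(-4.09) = 0.09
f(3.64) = 0.45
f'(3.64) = -0.28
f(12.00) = 0.03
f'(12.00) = -0.00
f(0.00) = 9.00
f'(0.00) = 18.00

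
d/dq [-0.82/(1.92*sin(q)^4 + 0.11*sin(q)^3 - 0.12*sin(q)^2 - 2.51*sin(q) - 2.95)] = (6.2976*sin(q)^3 + 0.2706*sin(q)^2 - 0.1968*sin(q) - 2.0582)*cos(q)/(-1.92*sin(q)^4 - 0.11*sin(q)^3 + 0.12*sin(q)^2 + 2.51*sin(q) + 2.95)^2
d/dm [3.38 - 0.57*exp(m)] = -0.57*exp(m)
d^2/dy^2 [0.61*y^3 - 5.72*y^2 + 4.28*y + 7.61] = 3.66*y - 11.44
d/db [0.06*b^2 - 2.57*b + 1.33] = 0.12*b - 2.57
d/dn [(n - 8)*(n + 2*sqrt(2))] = 2*n - 8 + 2*sqrt(2)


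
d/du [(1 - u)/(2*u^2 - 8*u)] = (u^2/2 - u + 2)/(u^2*(u^2 - 8*u + 16))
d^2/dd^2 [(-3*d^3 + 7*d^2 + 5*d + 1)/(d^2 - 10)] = 2*(-25*d^3 + 213*d^2 - 750*d + 710)/(d^6 - 30*d^4 + 300*d^2 - 1000)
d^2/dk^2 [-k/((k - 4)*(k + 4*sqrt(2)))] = 2*(-k*(k - 4)^2 - k*(k - 4)*(k + 4*sqrt(2)) - k*(k + 4*sqrt(2))^2 + (k - 4)^2*(k + 4*sqrt(2)) + (k - 4)*(k + 4*sqrt(2))^2)/((k - 4)^3*(k + 4*sqrt(2))^3)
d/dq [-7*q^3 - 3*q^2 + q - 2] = -21*q^2 - 6*q + 1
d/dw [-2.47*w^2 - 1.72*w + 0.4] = -4.94*w - 1.72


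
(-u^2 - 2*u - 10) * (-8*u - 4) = 8*u^3 + 20*u^2 + 88*u + 40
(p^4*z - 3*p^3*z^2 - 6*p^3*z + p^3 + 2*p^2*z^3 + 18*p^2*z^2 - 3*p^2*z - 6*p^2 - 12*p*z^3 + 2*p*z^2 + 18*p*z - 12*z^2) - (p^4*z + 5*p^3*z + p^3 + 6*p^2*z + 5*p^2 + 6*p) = -3*p^3*z^2 - 11*p^3*z + 2*p^2*z^3 + 18*p^2*z^2 - 9*p^2*z - 11*p^2 - 12*p*z^3 + 2*p*z^2 + 18*p*z - 6*p - 12*z^2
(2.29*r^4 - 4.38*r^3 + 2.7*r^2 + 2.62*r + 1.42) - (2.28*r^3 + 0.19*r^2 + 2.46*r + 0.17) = 2.29*r^4 - 6.66*r^3 + 2.51*r^2 + 0.16*r + 1.25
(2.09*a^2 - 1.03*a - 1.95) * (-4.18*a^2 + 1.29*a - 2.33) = -8.7362*a^4 + 7.0015*a^3 + 1.9526*a^2 - 0.1156*a + 4.5435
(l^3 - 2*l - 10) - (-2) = l^3 - 2*l - 8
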